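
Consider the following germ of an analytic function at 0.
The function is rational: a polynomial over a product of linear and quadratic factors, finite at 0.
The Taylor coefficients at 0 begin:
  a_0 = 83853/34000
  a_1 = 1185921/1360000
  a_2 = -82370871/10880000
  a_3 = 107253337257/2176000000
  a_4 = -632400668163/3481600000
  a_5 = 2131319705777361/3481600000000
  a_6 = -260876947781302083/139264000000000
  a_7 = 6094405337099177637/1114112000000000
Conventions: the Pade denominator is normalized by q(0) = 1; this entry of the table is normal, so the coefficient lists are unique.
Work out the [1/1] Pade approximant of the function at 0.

Taylor coefficients needed (read off): a_0 = 83853/34000, a_1 = 1185921/1360000, a_2 = -82370871/10880000.
Write the denominator as Q(h) = 1 + q1*h. Requiring Q*f - P = O(h^3) with deg P <= 1 kills the coefficients of h^2..h^2 in Q*f:
  h^2: a_2 + q1*a_1 = 0, i.e. -82370871/10880000 + (1185921/1360000)*q1 = 0.
Solving this linear system: q1 = 25213/2904.
The numerator is Q*f truncated at degree 1: P0 = a_0 = 83853/34000; P1 = a_1 + q1*a_0 = 3788367/170000.

The Pade approximant has numerator coefficients [83853/34000, 3788367/170000]; denominator coefficients [1, 25213/2904].


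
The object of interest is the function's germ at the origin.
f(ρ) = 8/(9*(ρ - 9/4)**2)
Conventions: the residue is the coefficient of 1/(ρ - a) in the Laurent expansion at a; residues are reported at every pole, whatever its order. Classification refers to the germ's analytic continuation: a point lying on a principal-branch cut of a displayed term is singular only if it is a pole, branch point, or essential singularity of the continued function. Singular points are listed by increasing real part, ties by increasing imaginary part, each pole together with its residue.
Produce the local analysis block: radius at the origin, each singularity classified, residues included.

Radius of convergence at 0: 9/4.
At 9/4: a pole of order 2; residue 0.

Denominator factor (ρ - 9/4)^2: pole of order 2 at 9/4, modulus 9/4.
The radius of convergence is the smallest modulus among the singular points: 9/4.
At the order-2 pole 9/4 set g(ρ) = (ρ - (9/4))^2*f(ρ) = 8/9.
Order-2 pole: residue = g'(a); g'(9/4) = 0, so the residue is 0.


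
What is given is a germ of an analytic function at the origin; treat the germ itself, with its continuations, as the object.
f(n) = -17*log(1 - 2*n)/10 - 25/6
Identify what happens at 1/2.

The point is a logarithmic branch point.

The term (-17/10)*log(1 - n/(1/2)) has argument 1 - 1/2/(1/2) = 0 at 1/2: a logarithmic (infinitely-sheeted) branch point; the remaining terms are analytic or single-valued there.


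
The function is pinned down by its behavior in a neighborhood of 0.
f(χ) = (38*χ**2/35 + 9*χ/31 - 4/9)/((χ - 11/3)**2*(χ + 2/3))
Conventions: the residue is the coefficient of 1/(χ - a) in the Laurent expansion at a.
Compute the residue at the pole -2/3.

At the order-1 pole -2/3 set g(χ) = (χ - (-2/3))*f(χ) = (38*χ**2/35 + 9*χ/31 - 4/9)/(χ - 11/3)**2.
Simple pole: residue = g(a) at a = -2/3, which is -1518/183365.

The residue is -1518/183365.


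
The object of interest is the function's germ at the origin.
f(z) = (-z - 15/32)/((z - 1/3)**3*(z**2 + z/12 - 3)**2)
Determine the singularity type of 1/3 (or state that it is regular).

The point is a pole of order 3.

The denominator factor z - 1/3 vanishes at 1/3 and appears to the power 3; the numerator there equals -77/96, nonzero, and no other factor vanishes.
Hence a pole whose order is the multiplicity, 3.


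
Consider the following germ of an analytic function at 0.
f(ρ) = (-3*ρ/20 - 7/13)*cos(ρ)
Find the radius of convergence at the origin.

The radius of convergence is infinite.

The factor cos(ρ) is entire and contributes no finite singular point.
The polynomial part has no poles.
No finite singular points: the Taylor series at 0 converges everywhere.


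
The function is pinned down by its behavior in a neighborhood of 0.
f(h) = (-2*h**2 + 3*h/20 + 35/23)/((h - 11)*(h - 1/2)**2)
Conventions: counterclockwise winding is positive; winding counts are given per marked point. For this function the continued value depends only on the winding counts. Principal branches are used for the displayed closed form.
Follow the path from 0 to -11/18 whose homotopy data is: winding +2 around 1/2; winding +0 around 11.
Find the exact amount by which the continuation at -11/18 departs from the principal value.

The function is rational, hence single-valued: continuing it around any pole returns the same value, so the difference is 0.

Continued minus principal equals 0.


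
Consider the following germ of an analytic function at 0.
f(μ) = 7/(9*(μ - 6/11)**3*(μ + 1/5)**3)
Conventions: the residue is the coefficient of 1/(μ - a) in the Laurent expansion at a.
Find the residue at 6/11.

The residue is 7045981250/347568603.

At the order-3 pole 6/11 set g(μ) = (μ - (6/11))^3*f(μ) = 7/(9*(μ + 1/5)**3).
Order-3 pole: residue = g''(a)/2; g''(6/11) = 14091962500/347568603, so the residue is 7045981250/347568603.


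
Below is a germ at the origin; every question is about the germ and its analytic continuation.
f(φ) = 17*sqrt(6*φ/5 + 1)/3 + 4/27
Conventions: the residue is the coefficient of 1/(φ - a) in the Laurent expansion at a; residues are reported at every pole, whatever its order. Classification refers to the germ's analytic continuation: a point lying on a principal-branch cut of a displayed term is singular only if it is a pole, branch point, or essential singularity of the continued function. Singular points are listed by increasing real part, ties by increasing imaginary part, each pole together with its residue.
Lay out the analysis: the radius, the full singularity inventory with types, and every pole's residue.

Branch term (17/3)*sqrt(1 - φ/(-5/6)): its argument vanishes at φ = -5/6, a square-root branch point, modulus 5/6.
The radius of convergence is the smallest modulus among the singular points: 5/6.

Radius of convergence at 0: 5/6.
At -5/6: an algebraic (square-root) branch point.


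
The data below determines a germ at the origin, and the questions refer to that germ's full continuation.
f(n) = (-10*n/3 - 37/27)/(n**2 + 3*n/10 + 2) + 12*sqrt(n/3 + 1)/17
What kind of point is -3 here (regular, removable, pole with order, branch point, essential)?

The point is an algebraic (square-root) branch point.

The term (12/17)*sqrt(1 - n/(-3)) has argument 1 - -3/(-3) = 0 at -3: a square-root (algebraic, two-sheeted) branch point; the remaining terms are analytic or single-valued there.


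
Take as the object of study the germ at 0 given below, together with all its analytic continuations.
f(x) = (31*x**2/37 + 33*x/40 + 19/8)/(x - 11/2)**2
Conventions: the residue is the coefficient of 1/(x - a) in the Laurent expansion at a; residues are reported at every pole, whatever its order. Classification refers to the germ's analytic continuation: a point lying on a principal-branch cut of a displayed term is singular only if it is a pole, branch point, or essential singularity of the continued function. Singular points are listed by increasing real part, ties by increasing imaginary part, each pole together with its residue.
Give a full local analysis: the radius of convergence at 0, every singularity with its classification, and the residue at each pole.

Radius of convergence at 0: 11/2.
At 11/2: a pole of order 2; residue 14861/1480.

Denominator factor (x - 11/2)^2: pole of order 2 at 11/2, modulus 11/2.
The radius of convergence is the smallest modulus among the singular points: 11/2.
At the order-2 pole 11/2 set g(x) = (x - (11/2))^2*f(x) = 31*x**2/37 + 33*x/40 + 19/8.
Order-2 pole: residue = g'(a); g'(11/2) = 14861/1480, so the residue is 14861/1480.


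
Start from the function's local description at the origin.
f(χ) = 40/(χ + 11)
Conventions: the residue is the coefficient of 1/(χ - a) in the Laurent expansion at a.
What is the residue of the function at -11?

The residue is 40.

At the order-1 pole -11 set g(χ) = (χ - (-11))*f(χ) = 40.
Simple pole: residue = g(a) at a = -11, which is 40.


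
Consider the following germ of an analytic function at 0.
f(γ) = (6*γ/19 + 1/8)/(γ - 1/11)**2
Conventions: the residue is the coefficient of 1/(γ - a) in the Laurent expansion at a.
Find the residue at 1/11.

The residue is 6/19.

At the order-2 pole 1/11 set g(γ) = (γ - (1/11))^2*f(γ) = 6*γ/19 + 1/8.
Order-2 pole: residue = g'(a); g'(1/11) = 6/19, so the residue is 6/19.


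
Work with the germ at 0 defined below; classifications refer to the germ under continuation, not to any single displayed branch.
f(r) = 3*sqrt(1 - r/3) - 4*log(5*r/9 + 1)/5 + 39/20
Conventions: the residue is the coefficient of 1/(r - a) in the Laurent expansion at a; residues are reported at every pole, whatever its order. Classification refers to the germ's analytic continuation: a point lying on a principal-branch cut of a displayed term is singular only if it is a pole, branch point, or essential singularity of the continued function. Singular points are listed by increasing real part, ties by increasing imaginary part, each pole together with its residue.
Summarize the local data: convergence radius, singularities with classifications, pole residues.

Branch term (3)*sqrt(1 - r/(3)): its argument vanishes at r = 3, a square-root branch point, modulus 3.
Branch term (-4/5)*log(1 - r/(-9/5)): its argument vanishes at r = -9/5, a logarithmic branch point, modulus 9/5.
The radius of convergence is the smallest modulus among the singular points: 9/5.
List the singular points by increasing real part (a conjugate pair: the negative imaginary part first).

Radius of convergence at 0: 9/5.
At -9/5: a logarithmic branch point.
At 3: an algebraic (square-root) branch point.


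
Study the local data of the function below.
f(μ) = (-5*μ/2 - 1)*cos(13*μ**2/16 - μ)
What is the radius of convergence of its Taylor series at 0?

The factor cos(13*μ**2/16 - μ) is entire and contributes no finite singular point.
The polynomial part has no poles.
No finite singular points: the Taylor series at 0 converges everywhere.

The radius of convergence is infinite.


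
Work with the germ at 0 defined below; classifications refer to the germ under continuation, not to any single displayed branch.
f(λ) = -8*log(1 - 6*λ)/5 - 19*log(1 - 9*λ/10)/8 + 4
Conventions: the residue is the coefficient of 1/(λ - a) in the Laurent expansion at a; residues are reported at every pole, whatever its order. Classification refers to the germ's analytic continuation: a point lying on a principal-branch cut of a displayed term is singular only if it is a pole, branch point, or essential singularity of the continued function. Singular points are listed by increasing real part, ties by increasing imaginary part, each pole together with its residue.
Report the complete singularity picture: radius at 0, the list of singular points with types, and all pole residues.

Radius of convergence at 0: 1/6.
At 1/6: a logarithmic branch point.
At 10/9: a logarithmic branch point.

Branch term (-19/8)*log(1 - λ/(10/9)): its argument vanishes at λ = 10/9, a logarithmic branch point, modulus 10/9.
Branch term (-8/5)*log(1 - λ/(1/6)): its argument vanishes at λ = 1/6, a logarithmic branch point, modulus 1/6.
The radius of convergence is the smallest modulus among the singular points: 1/6.
List the singular points by increasing real part (a conjugate pair: the negative imaginary part first).


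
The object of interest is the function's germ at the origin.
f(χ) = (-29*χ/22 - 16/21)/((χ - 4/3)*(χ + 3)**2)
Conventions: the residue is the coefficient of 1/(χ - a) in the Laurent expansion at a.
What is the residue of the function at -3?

At the order-2 pole -3 set g(χ) = (χ - (-3))^2*f(χ) = (-29*χ/22 - 16/21)/(χ - 4/3).
Order-2 pole: residue = g'(a); g'(-3) = 1746/13013, so the residue is 1746/13013.

The residue is 1746/13013.


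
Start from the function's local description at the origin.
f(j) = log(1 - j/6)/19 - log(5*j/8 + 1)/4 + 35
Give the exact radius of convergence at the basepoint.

Branch term (-1/4)*log(1 - j/(-8/5)): its argument vanishes at j = -8/5, a logarithmic branch point, modulus 8/5.
Branch term (1/19)*log(1 - j/(6)): its argument vanishes at j = 6, a logarithmic branch point, modulus 6.
The radius of convergence is the smallest modulus among the singular points: 8/5.

The radius of convergence is 8/5.


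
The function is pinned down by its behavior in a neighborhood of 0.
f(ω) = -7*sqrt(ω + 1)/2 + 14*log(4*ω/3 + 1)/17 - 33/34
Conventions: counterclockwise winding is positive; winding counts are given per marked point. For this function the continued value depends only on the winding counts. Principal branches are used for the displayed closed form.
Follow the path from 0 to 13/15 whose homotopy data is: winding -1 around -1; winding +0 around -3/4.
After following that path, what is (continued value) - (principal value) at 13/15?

Continued minus principal equals (14/15)*sqrt(105).

The rational part is single-valued and drops out of the difference; each branch term changes only by its own monodromy.
(14/17)*log(1 - ω/(-3/4)): winding 0 around -3/4, so this term returns to its principal value, contribution 0.
(-7/2)*sqrt(1 - ω/(-1)): winding -1 is odd, the square root flips sign, contributing -2*(-7/2)*sqrt(1 - (13/15)/(-1)) = -2*(-7/2)*sqrt(28/15) = (14/15)*sqrt(105).
Summing the contributions at ω = 13/15 gives (14/15)*sqrt(105).


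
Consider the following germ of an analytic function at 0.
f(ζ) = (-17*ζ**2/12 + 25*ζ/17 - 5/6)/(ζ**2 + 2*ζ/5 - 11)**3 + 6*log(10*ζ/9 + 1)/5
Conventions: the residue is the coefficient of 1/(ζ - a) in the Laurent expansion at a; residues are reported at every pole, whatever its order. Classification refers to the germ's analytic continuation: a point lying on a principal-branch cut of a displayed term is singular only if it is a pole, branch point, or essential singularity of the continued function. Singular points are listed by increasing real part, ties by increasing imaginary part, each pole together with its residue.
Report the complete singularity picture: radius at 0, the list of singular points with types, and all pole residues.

Radius of convergence at 0: 9/10.
At -1/5 - (2/5)*sqrt(69): a pole of order 3; residue -(2568625/11437369344)*sqrt(69).
At -9/10: a logarithmic branch point.
At -1/5 + (2/5)*sqrt(69): a pole of order 3; residue (2568625/11437369344)*sqrt(69).


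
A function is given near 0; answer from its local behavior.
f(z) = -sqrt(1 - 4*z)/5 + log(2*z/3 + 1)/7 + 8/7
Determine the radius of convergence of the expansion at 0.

Branch term (1/7)*log(1 - z/(-3/2)): its argument vanishes at z = -3/2, a logarithmic branch point, modulus 3/2.
Branch term (-1/5)*sqrt(1 - z/(1/4)): its argument vanishes at z = 1/4, a square-root branch point, modulus 1/4.
The radius of convergence is the smallest modulus among the singular points: 1/4.

The radius of convergence is 1/4.


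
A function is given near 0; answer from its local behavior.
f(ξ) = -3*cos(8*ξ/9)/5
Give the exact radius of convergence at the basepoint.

The radius of convergence is infinite.

The factor cos(8*ξ/9) is entire and contributes no finite singular point.
The polynomial part has no poles.
No finite singular points: the Taylor series at 0 converges everywhere.


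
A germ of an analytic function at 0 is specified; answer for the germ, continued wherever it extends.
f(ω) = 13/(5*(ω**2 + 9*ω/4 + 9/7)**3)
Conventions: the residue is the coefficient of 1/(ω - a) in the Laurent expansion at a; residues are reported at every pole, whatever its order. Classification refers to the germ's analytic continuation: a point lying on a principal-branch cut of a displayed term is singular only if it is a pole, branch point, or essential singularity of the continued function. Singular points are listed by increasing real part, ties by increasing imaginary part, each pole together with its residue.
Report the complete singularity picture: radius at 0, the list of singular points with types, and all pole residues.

Denominator factor (ω**2 + 9*ω/4 + 9/7)^3: discriminant -9/112, complex-conjugate roots (-9/8) + ((3/56)*sqrt(7))*i and (-9/8) - ((3/56)*sqrt(7))*i; poles of order 3, moduli (3/7)*sqrt(7) and (3/7)*sqrt(7).
The radius of convergence is the smallest modulus among the singular points: (3/7)*sqrt(7).
The factor ω**2 + 9*ω/4 + 9/7 splits as (ω - a)(ω - a') with a = (-9/8) - ((3/56)*sqrt(7))*i, a' = (-9/8) + ((3/56)*sqrt(7))*i. At the order-3 pole a set g(ω) = (ω - a)^3*f(ω) = [13/5] / (ω - a')^3.
Order-3 pole: residue = g''(a)/2; g''((-9/8) - ((3/56)*sqrt(7))*i) = ((2609152/405)*sqrt(7))*i, so the residue is ((1304576/405)*sqrt(7))*i.
The factor ω**2 + 9*ω/4 + 9/7 splits as (ω - a)(ω - a') with a = (-9/8) + ((3/56)*sqrt(7))*i, a' = (-9/8) - ((3/56)*sqrt(7))*i. At the order-3 pole a set g(ω) = (ω - a)^3*f(ω) = [13/5] / (ω - a')^3.
Order-3 pole: residue = g''(a)/2; g''((-9/8) + ((3/56)*sqrt(7))*i) = -((2609152/405)*sqrt(7))*i, so the residue is -((1304576/405)*sqrt(7))*i.
List the singular points by increasing real part (a conjugate pair: the negative imaginary part first).

Radius of convergence at 0: (3/7)*sqrt(7).
At (-9/8) - ((3/56)*sqrt(7))*i: a pole of order 3; residue ((1304576/405)*sqrt(7))*i.
At (-9/8) + ((3/56)*sqrt(7))*i: a pole of order 3; residue -((1304576/405)*sqrt(7))*i.


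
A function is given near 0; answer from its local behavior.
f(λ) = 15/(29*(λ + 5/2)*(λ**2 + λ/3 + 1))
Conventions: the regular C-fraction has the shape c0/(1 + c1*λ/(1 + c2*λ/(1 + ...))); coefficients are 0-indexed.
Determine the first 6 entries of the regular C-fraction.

The regular C-fraction coefficients are [6/29, 11/15, -17/11, 223/187, -396/3791, 102/223].

Taylor coefficients (expand at 0): a_0 = 6/29, a_1 = -22/145, a_2 = -268/2175, a_3 = 202/1125, a_4 = 33602/489375, a_5 = -1501612/7340625.
c0 = a_0 = 6/29. Peel one level at a time: if S = 1 + c*λ/S' with S'(0) = 1, then c is the λ-coefficient of S and S' = c*λ/(S - 1).
S_1 = c0/f = 1 + (11/15)*λ + (17/15)*λ^2 + ...; c1 = 11/15.
S_2 = c1*λ/(S_1 - 1) = 1 + (-17/11)*λ + (223/121)*λ^2 + ...; c2 = -17/11.
S_3 = c2*λ/(S_2 - 1) = 1 + (223/187)*λ + (36/289)*λ^2 + ...; c3 = 223/187.
S_4 = c3*λ/(S_3 - 1) = 1 + (-396/3791)*λ + (2376/49729)*λ^2 + ...; c4 = -396/3791.
S_5 = c4*λ/(S_4 - 1) = 1 + (102/223)*λ + ...; c5 = 102/223.


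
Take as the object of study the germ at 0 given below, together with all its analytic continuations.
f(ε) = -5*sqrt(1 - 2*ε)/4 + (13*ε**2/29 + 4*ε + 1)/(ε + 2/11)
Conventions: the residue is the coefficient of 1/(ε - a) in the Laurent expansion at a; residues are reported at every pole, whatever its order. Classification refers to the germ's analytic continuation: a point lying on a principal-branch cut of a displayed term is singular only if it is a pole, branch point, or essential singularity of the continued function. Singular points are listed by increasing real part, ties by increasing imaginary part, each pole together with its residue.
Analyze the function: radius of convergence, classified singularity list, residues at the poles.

Radius of convergence at 0: 2/11.
At -2/11: a pole of order 1; residue 1009/3509.
At 1/2: an algebraic (square-root) branch point.

Denominator factor (ε + 2/11): pole of order 1 at -2/11, modulus 2/11.
Branch term (-5/4)*sqrt(1 - ε/(1/2)): its argument vanishes at ε = 1/2, a square-root branch point, modulus 1/2.
The radius of convergence is the smallest modulus among the singular points: 2/11.
The branch term is analytic at -2/11 and contributes nothing to the residue; only the rational part matters.
At the order-1 pole -2/11 set g(ε) = (ε - (-2/11))*(rational part) = 13*ε**2/29 + 4*ε + 1.
Simple pole: residue = g(a) at a = -2/11, which is 1009/3509.
List the singular points by increasing real part (a conjugate pair: the negative imaginary part first).


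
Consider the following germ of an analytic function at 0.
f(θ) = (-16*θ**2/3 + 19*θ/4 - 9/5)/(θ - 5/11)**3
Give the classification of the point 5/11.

The denominator factor θ - 5/11 vanishes at 5/11 and appears to the power 3; the numerator there equals -5393/7260, nonzero, and no other factor vanishes.
Hence a pole whose order is the multiplicity, 3.

The point is a pole of order 3.


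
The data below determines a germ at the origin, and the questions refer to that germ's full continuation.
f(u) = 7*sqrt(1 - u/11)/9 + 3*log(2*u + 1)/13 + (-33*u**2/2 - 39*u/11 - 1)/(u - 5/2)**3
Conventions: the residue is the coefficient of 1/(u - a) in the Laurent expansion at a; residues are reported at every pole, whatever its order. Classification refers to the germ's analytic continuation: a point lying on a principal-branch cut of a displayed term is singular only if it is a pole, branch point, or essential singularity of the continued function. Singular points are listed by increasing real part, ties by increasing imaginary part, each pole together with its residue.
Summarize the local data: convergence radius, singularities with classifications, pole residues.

Radius of convergence at 0: 1/2.
At -1/2: a logarithmic branch point.
At 5/2: a pole of order 3; residue -33/2.
At 11: an algebraic (square-root) branch point.

Denominator factor (u - 5/2)^3: pole of order 3 at 5/2, modulus 5/2.
Branch term (3/13)*log(1 - u/(-1/2)): its argument vanishes at u = -1/2, a logarithmic branch point, modulus 1/2.
Branch term (7/9)*sqrt(1 - u/(11)): its argument vanishes at u = 11, a square-root branch point, modulus 11.
The radius of convergence is the smallest modulus among the singular points: 1/2.
The branch terms are analytic at 5/2 and contribute nothing to the residue; only the rational part matters.
At the order-3 pole 5/2 set g(u) = (u - (5/2))^3*(rational part) = -33*u**2/2 - 39*u/11 - 1.
Order-3 pole: residue = g''(a)/2; g''(5/2) = -33, so the residue is -33/2.
List the singular points by increasing real part (a conjugate pair: the negative imaginary part first).


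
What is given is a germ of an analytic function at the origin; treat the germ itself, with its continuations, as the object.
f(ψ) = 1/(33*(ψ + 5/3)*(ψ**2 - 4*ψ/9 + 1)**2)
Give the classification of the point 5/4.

The point is a regular point.

Denominator factors: ψ + 5/3 = 35/12 at ψ = 5/4; ψ**2 - 4*ψ/9 + 1 = 289/144 at ψ = 5/4 — none vanishes.
So the germ continues analytically to 5/4.


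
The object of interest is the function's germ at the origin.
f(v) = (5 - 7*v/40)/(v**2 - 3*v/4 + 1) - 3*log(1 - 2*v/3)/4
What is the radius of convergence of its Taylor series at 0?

Denominator factor (v**2 - 3*v/4 + 1): discriminant -55/16, complex-conjugate roots (3/8) + ((1/8)*sqrt(55))*i and (3/8) - ((1/8)*sqrt(55))*i; poles of order 1, moduli 1 and 1.
Branch term (-3/4)*log(1 - v/(3/2)): its argument vanishes at v = 3/2, a logarithmic branch point, modulus 3/2.
The radius of convergence is the smallest modulus among the singular points: 1.

The radius of convergence is 1.


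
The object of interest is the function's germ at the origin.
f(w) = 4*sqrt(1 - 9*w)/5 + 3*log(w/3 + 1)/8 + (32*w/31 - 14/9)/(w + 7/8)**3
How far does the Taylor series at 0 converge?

The radius of convergence is 1/9.

Denominator factor (w + 7/8)^3: pole of order 3 at -7/8, modulus 7/8.
Branch term (3/8)*log(1 - w/(-3)): its argument vanishes at w = -3, a logarithmic branch point, modulus 3.
Branch term (4/5)*sqrt(1 - w/(1/9)): its argument vanishes at w = 1/9, a square-root branch point, modulus 1/9.
The radius of convergence is the smallest modulus among the singular points: 1/9.


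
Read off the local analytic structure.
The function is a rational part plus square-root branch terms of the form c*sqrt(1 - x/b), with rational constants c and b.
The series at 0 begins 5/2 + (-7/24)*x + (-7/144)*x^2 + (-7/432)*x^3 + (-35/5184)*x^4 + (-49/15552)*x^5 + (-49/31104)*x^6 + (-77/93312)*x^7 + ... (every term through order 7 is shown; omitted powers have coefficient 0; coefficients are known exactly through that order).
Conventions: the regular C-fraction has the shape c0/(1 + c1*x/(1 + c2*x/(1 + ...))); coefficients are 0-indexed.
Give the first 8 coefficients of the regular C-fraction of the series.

The regular C-fraction coefficients are [5/2, 7/60, -17/60, -5/51, -4/17, -17/144, -31/144, -4/31].

Taylor coefficients (read off): a_0 = 5/2, a_1 = -7/24, a_2 = -7/144, a_3 = -7/432, a_4 = -35/5184, a_5 = -49/15552, a_6 = -49/31104, a_7 = -77/93312.
c0 = a_0 = 5/2. Peel one level at a time: if S = 1 + c*x/S' with S'(0) = 1, then c is the x-coefficient of S and S' = c*x/(S - 1).
S_1 = c0/f = 1 + (7/60)*x + (119/3600)*x^2 + ...; c1 = 7/60.
S_2 = c1*x/(S_1 - 1) = 1 + (-17/60)*x + (-1/36)*x^2 + ...; c2 = -17/60.
S_3 = c2*x/(S_2 - 1) = 1 + (-5/51)*x + (-20/867)*x^2 + ...; c3 = -5/51.
S_4 = c3*x/(S_3 - 1) = 1 + (-4/17)*x + (-1/36)*x^2 + ...; c4 = -4/17.
S_5 = c4*x/(S_4 - 1) = 1 + (-17/144)*x + (-527/20736)*x^2 + ...; c5 = -17/144.
S_6 = c5*x/(S_5 - 1) = 1 + (-31/144)*x + (-1/36)*x^2 + ...; c6 = -31/144.
S_7 = c6*x/(S_6 - 1) = 1 + (-4/31)*x + ...; c7 = -4/31.


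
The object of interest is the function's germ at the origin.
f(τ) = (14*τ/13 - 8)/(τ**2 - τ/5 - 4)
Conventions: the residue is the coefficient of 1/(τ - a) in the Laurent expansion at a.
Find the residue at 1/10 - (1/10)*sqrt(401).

The factor τ**2 - τ/5 - 4 splits as (τ - a)(τ - a') with a = 1/10 - (1/10)*sqrt(401), a' = 1/10 + (1/10)*sqrt(401). At the order-1 pole a set g(τ) = (τ - a)*f(τ) = [14*τ/13 - 8] / (τ - a').
Simple pole: residue = g(a) at a = 1/10 - (1/10)*sqrt(401), which is 7/13 + (513/5213)*sqrt(401).

The residue is 7/13 + (513/5213)*sqrt(401).


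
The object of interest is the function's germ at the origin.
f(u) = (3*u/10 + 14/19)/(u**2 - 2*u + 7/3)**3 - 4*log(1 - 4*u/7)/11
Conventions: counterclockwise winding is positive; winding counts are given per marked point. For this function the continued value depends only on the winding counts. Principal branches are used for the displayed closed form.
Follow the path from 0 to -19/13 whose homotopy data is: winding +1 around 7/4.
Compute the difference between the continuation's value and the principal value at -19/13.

Continued minus principal equals -(8/11)*pi*i.

The rational part is single-valued and drops out of the difference; each branch term changes only by its own monodromy.
(-4/11)*log(1 - u/(7/4)): each positive loop around 7/4 adds 2*pi*i to the log, so winding +1 contributes (-4/11)*(1)*2*pi*i = -(8/11)*pi*i.
Summing the contributions at u = -19/13 gives -(8/11)*pi*i.


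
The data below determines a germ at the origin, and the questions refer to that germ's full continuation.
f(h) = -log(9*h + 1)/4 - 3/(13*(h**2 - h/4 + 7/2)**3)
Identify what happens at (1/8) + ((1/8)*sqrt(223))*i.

The denominator factor h**2 - h/4 + 7/2 vanishes at (1/8) + ((1/8)*sqrt(223))*i and appears to the power 3; the numerator there equals -3/13, nonzero, and no other factor vanishes.
The branch terms are analytic at this point.
Hence a pole whose order is the multiplicity, 3.

The point is a pole of order 3.


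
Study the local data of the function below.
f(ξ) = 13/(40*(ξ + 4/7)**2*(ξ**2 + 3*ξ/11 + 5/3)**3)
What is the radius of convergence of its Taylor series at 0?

The radius of convergence is 4/7.

Denominator factor (ξ**2 + 3*ξ/11 + 5/3)^3: discriminant -2393/363, complex-conjugate roots (-3/22) + ((1/66)*sqrt(7179))*i and (-3/22) - ((1/66)*sqrt(7179))*i; poles of order 3, moduli (1/3)*sqrt(15) and (1/3)*sqrt(15).
Denominator factor (ξ + 4/7)^2: pole of order 2 at -4/7, modulus 4/7.
The radius of convergence is the smallest modulus among the singular points: 4/7.


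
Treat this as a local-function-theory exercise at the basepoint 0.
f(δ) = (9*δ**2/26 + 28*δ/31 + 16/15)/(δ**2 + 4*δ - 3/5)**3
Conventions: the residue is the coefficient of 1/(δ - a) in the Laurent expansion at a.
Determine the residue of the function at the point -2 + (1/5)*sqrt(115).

The factor δ**2 + 4*δ - 3/5 splits as (δ - a)(δ - a') with a = -2 + (1/5)*sqrt(115), a' = -2 - (1/5)*sqrt(115). At the order-3 pole a set g(δ) = (δ - a)^3*f(δ) = [9*δ**2/26 + 28*δ/31 + 16/15] / (δ - a')^3.
Order-3 pole: residue = g''(a)/2; g''(-2 + (1/5)*sqrt(115)) = (6895/78452816)*sqrt(115), so the residue is (6895/156905632)*sqrt(115).

The residue is (6895/156905632)*sqrt(115).


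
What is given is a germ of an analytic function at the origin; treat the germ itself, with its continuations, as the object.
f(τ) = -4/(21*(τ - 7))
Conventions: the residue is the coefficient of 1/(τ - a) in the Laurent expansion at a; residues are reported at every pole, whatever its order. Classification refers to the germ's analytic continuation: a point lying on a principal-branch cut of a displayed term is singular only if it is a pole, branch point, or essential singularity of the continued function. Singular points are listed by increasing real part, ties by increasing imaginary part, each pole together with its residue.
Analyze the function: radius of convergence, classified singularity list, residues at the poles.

Radius of convergence at 0: 7.
At 7: a pole of order 1; residue -4/21.

Denominator factor (τ - 7): pole of order 1 at 7, modulus 7.
The radius of convergence is the smallest modulus among the singular points: 7.
At the order-1 pole 7 set g(τ) = (τ - (7))*f(τ) = -4/21.
Simple pole: residue = g(a) at a = 7, which is -4/21.


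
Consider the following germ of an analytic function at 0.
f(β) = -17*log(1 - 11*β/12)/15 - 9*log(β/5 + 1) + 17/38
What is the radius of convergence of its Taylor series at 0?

Branch term (-9)*log(1 - β/(-5)): its argument vanishes at β = -5, a logarithmic branch point, modulus 5.
Branch term (-17/15)*log(1 - β/(12/11)): its argument vanishes at β = 12/11, a logarithmic branch point, modulus 12/11.
The radius of convergence is the smallest modulus among the singular points: 12/11.

The radius of convergence is 12/11.


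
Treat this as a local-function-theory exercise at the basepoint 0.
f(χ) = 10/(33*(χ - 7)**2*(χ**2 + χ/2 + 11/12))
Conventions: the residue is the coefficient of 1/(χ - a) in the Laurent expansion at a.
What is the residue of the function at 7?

The residue is -6960/4519691.

At the order-2 pole 7 set g(χ) = (χ - (7))^2*f(χ) = 10/(33*(χ**2 + χ/2 + 11/12)).
Order-2 pole: residue = g'(a); g'(7) = -6960/4519691, so the residue is -6960/4519691.


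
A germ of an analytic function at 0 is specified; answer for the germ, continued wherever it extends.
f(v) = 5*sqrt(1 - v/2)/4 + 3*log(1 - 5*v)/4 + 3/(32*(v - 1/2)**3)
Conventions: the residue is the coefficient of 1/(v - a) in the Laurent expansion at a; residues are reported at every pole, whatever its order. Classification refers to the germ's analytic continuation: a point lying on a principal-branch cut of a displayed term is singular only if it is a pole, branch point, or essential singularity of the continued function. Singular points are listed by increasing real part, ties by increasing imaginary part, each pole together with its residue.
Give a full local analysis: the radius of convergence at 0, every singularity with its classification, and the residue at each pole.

Radius of convergence at 0: 1/5.
At 1/5: a logarithmic branch point.
At 1/2: a pole of order 3; residue 0.
At 2: an algebraic (square-root) branch point.

Denominator factor (v - 1/2)^3: pole of order 3 at 1/2, modulus 1/2.
Branch term (5/4)*sqrt(1 - v/(2)): its argument vanishes at v = 2, a square-root branch point, modulus 2.
Branch term (3/4)*log(1 - v/(1/5)): its argument vanishes at v = 1/5, a logarithmic branch point, modulus 1/5.
The radius of convergence is the smallest modulus among the singular points: 1/5.
The branch terms are analytic at 1/2 and contribute nothing to the residue; only the rational part matters.
At the order-3 pole 1/2 set g(v) = (v - (1/2))^3*(rational part) = 3/32.
Order-3 pole: residue = g''(a)/2; g''(1/2) = 0, so the residue is 0.
List the singular points by increasing real part (a conjugate pair: the negative imaginary part first).


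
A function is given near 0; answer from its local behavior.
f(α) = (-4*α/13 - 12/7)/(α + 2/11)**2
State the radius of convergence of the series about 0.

Denominator factor (α + 2/11)^2: pole of order 2 at -2/11, modulus 2/11.
The radius of convergence is the smallest modulus among the singular points: 2/11.

The radius of convergence is 2/11.


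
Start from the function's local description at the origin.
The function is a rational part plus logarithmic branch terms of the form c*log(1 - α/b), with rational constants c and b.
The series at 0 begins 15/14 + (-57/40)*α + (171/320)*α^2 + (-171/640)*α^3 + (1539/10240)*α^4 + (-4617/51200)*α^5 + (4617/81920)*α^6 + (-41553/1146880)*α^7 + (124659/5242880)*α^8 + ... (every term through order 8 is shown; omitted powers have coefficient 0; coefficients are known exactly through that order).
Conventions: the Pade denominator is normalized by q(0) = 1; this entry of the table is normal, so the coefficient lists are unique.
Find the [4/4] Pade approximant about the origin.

Taylor coefficients needed (read off): a_0 = 15/14, a_1 = -57/40, a_2 = 171/320, a_3 = -171/640, a_4 = 1539/10240, a_5 = -4617/51200, a_6 = 4617/81920, a_7 = -41553/1146880, a_8 = 124659/5242880.
Write the denominator as Q(α) = 1 + q1*α + q2*α^2 + q3*α^3 + q4*α^4. Requiring Q*f - P = O(α^9) with deg P <= 4 kills the coefficients of α^5..α^8 in Q*f:
  α^5: a_5 + q1*a_4 + q2*a_3 + q3*a_2 + q4*a_1 = 0, i.e. -4617/51200 + (1539/10240)*q1 + (-171/640)*q2 + (171/320)*q3 + (-57/40)*q4 = 0.
  α^6: a_6 + q1*a_5 + q2*a_4 + q3*a_3 + q4*a_2 = 0, i.e. 4617/81920 + (-4617/51200)*q1 + (1539/10240)*q2 + (-171/640)*q3 + (171/320)*q4 = 0.
  α^7: a_7 + q1*a_6 + q2*a_5 + q3*a_4 + q4*a_3 = 0, i.e. -41553/1146880 + (4617/81920)*q1 + (-4617/51200)*q2 + (1539/10240)*q3 + (-171/640)*q4 = 0.
  α^8: a_8 + q1*a_7 + q2*a_6 + q3*a_5 + q4*a_4 = 0, i.e. 124659/5242880 + (-41553/1146880)*q1 + (4617/81920)*q2 + (-4617/51200)*q3 + (1539/10240)*q4 = 0.
Solving this linear system: q1 = 3/2, q2 = 81/112, q3 = 27/224, q4 = 81/17920.
The numerator is Q*f truncated at degree 4: P0 = a_0 = 15/14; P1 = a_1 + q1*a_0 = 51/280; P2 = a_2 + q1*a_1 + q2*a_0 = -12987/15680; P3 = a_3 + q1*a_2 + q2*a_1 + q3*a_0 = -11511/31360; P4 = a_4 + q1*a_3 + q2*a_2 + q3*a_1 + q4*a_0 = -3105/100352.

The Pade approximant has numerator coefficients [15/14, 51/280, -12987/15680, -11511/31360, -3105/100352]; denominator coefficients [1, 3/2, 81/112, 27/224, 81/17920].


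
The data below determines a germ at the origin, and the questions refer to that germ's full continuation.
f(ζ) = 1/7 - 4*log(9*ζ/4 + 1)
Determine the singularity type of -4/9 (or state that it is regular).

The term (-4)*log(1 - ζ/(-4/9)) has argument 1 - -4/9/(-4/9) = 0 at -4/9: a logarithmic (infinitely-sheeted) branch point; the remaining terms are analytic or single-valued there.

The point is a logarithmic branch point.


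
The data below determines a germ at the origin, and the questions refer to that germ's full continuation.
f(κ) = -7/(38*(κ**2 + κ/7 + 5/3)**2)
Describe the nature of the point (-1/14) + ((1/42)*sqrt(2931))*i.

The point is a pole of order 2.

The denominator factor κ**2 + κ/7 + 5/3 vanishes at (-1/14) + ((1/42)*sqrt(2931))*i and appears to the power 2; the numerator there equals -7/38, nonzero, and no other factor vanishes.
Hence a pole whose order is the multiplicity, 2.


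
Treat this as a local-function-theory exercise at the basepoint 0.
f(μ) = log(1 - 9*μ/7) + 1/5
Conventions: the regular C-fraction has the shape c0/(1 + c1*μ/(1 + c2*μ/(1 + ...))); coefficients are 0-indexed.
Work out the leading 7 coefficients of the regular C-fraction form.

The regular C-fraction coefficients are [1/5, 45/7, -99/14, -3/154, -48/77, -99/560, -261/560].

Taylor coefficients (expand at 0): a_0 = 1/5, a_1 = -9/7, a_2 = -81/98, a_3 = -243/343, a_4 = -6561/9604, a_5 = -59049/84035, a_6 = -177147/235298.
c0 = a_0 = 1/5. Peel one level at a time: if S = 1 + c*μ/S' with S'(0) = 1, then c is the μ-coefficient of S and S' = c*μ/(S - 1).
S_1 = c0/f = 1 + (45/7)*μ + (4455/98)*μ^2 + ...; c1 = 45/7.
S_2 = c1*μ/(S_1 - 1) = 1 + (-99/14)*μ + (-27/196)*μ^2 + ...; c2 = -99/14.
S_3 = c2*μ/(S_2 - 1) = 1 + (-3/154)*μ + (-72/5929)*μ^2 + ...; c3 = -3/154.
S_4 = c3*μ/(S_3 - 1) = 1 + (-48/77)*μ + (-27/245)*μ^2 + ...; c4 = -48/77.
S_5 = c4*μ/(S_4 - 1) = 1 + (-99/560)*μ + (-25839/313600)*μ^2 + ...; c5 = -99/560.
S_6 = c5*μ/(S_5 - 1) = 1 + (-261/560)*μ + ...; c6 = -261/560.


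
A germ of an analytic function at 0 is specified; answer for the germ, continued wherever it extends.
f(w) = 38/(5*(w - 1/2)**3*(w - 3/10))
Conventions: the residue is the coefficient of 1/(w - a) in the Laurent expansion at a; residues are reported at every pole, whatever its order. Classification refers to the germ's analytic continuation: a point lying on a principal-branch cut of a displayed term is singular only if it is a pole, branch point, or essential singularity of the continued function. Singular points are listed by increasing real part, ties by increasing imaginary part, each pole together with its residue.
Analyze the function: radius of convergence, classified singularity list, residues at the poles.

Radius of convergence at 0: 3/10.
At 3/10: a pole of order 1; residue -950.
At 1/2: a pole of order 3; residue 950.

Denominator factor (w - 3/10): pole of order 1 at 3/10, modulus 3/10.
Denominator factor (w - 1/2)^3: pole of order 3 at 1/2, modulus 1/2.
The radius of convergence is the smallest modulus among the singular points: 3/10.
At the order-1 pole 3/10 set g(w) = (w - (3/10))*f(w) = 38/(5*(w - 1/2)**3).
Simple pole: residue = g(a) at a = 3/10, which is -950.
At the order-3 pole 1/2 set g(w) = (w - (1/2))^3*f(w) = 38/(5*(w - 3/10)).
Order-3 pole: residue = g''(a)/2; g''(1/2) = 1900, so the residue is 950.
List the singular points by increasing real part (a conjugate pair: the negative imaginary part first).


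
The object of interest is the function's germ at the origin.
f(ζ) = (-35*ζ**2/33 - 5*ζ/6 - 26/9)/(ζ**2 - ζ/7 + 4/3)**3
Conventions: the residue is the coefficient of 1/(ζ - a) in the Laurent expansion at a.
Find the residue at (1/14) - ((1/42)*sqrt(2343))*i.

The residue is -((68354069/10480349902)*sqrt(2343))*i.

The factor ζ**2 - ζ/7 + 4/3 splits as (ζ - a)(ζ - a') with a = (1/14) - ((1/42)*sqrt(2343))*i, a' = (1/14) + ((1/42)*sqrt(2343))*i. At the order-3 pole a set g(ζ) = (ζ - a)^3*f(ζ) = [-35*ζ**2/33 - 5*ζ/6 - 26/9] / (ζ - a')^3.
Order-3 pole: residue = g''(a)/2; g''((1/14) - ((1/42)*sqrt(2343))*i) = -((68354069/5240174951)*sqrt(2343))*i, so the residue is -((68354069/10480349902)*sqrt(2343))*i.


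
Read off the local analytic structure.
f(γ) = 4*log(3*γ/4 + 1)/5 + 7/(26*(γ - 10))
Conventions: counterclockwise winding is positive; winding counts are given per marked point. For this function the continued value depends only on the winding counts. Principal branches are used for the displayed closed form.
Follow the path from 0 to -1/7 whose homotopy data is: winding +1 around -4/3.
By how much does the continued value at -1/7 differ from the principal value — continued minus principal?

The rational part is single-valued and drops out of the difference; each branch term changes only by its own monodromy.
(4/5)*log(1 - γ/(-4/3)): each positive loop around -4/3 adds 2*pi*i to the log, so winding +1 contributes (4/5)*(1)*2*pi*i = (8/5)*pi*i.
Summing the contributions at γ = -1/7 gives (8/5)*pi*i.

Continued minus principal equals (8/5)*pi*i.


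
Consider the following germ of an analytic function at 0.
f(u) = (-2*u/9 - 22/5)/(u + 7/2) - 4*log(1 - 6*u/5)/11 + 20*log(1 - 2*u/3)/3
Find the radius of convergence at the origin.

Denominator factor (u + 7/2): pole of order 1 at -7/2, modulus 7/2.
Branch term (20/3)*log(1 - u/(3/2)): its argument vanishes at u = 3/2, a logarithmic branch point, modulus 3/2.
Branch term (-4/11)*log(1 - u/(5/6)): its argument vanishes at u = 5/6, a logarithmic branch point, modulus 5/6.
The radius of convergence is the smallest modulus among the singular points: 5/6.

The radius of convergence is 5/6.
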